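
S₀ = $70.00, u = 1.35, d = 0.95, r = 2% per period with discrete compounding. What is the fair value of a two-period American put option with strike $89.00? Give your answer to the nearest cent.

$19.00

Risk-neutral probability p = (1 + 0.02 − 0.95)/(1.35 − 0.95) = 0.0700/0.4000 = 0.1750
Terminal stock prices: S_uu = 127.6, S_ud = 89.77, S_dd = 63.17
Terminal payoffs (K − S): max(-38.58, 0) = 0, max(-0.775, 0) = 0, max(25.83, 0) = 25.83
Node u (S = 94.5): continuation = 1/1.02·[0.1750·0.0000 + 0.8250·0.0000] = 0.0000; exercise value = 0.0000 ≤ continuation, so V_u = 0.0000
Node d (S = 66.5): continuation = 1/1.02·[0.1750·0.0000 + 0.8250·25.8250] = 20.8879; exercise value = 22.5000 > continuation, so V_d = 22.5000 (exercise)
Node 0 (S = 70): continuation = 1/1.02·[0.1750·0.0000 + 0.8250·22.5000] = 18.1985; exercise value = 19.0000 > continuation, so V_0 = 19.0000 (exercise)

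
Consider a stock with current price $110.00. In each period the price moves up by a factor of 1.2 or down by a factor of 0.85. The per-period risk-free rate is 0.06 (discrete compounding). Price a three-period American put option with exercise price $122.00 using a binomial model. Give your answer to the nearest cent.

$12.90

Risk-neutral probability p = (1 + 0.06 − 0.85)/(1.2 − 0.85) = 0.2100/0.3500 = 0.6000
Terminal stock prices: S_uuu = 190.1, S_uud = 134.6, S_udd = 95.37, S_ddd = 67.55
Terminal payoffs (K − S): max(-68.08, 0) = 0, max(-12.64, 0) = 0, max(26.63, 0) = 26.63, max(54.45, 0) = 54.45
Node uu (S = 158.4): continuation = 1/1.06·[0.6000·0.0000 + 0.4000·0.0000] = 0.0000; exercise value = 0.0000 ≤ continuation, so V_uu = 0.0000
Node ud (S = 112.2): continuation = 1/1.06·[0.6000·0.0000 + 0.4000·26.6300] = 10.0491; exercise value = 9.8000 ≤ continuation, so V_ud = 10.0491
Node dd (S = 79.47): continuation = 1/1.06·[0.6000·26.6300 + 0.4000·54.4463] = 35.6193; exercise value = 42.5250 > continuation, so V_dd = 42.5250 (exercise)
Node u (S = 132): continuation = 1/1.06·[0.6000·0.0000 + 0.4000·10.0491] = 3.7921; exercise value = 0.0000 ≤ continuation, so V_u = 3.7921
Node d (S = 93.5): continuation = 1/1.06·[0.6000·10.0491 + 0.4000·42.5250] = 21.7353; exercise value = 28.5000 > continuation, so V_d = 28.5000 (exercise)
Node 0 (S = 110): continuation = 1/1.06·[0.6000·3.7921 + 0.4000·28.5000] = 12.9012; exercise value = 12.0000 ≤ continuation, so V_0 = 12.9012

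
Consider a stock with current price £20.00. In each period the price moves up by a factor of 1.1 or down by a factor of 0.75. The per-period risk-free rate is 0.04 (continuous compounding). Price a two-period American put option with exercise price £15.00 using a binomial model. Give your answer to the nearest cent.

Risk-neutral probability p = (e^0.04 − 0.75)/(1.1 − 0.75) = 0.2908/0.3500 = 0.8309
Terminal stock prices: S_uu = 24.2, S_ud = 16.5, S_dd = 11.25
Terminal payoffs (K − S): max(-9.2, 0) = 0, max(-1.5, 0) = 0, max(3.75, 0) = 3.75
Node u (S = 22): continuation = e^(−0.04)·[0.8309·0.0000 + 0.1691·0.0000] = 0.0000; exercise value = 0.0000 ≤ continuation, so V_u = 0.0000
Node d (S = 15): continuation = e^(−0.04)·[0.8309·0.0000 + 0.1691·3.7500] = 0.6093; exercise value = 0.0000 ≤ continuation, so V_d = 0.6093
Node 0 (S = 20): continuation = e^(−0.04)·[0.8309·0.0000 + 0.1691·0.6093] = 0.0990; exercise value = 0.0000 ≤ continuation, so V_0 = 0.0990

£0.10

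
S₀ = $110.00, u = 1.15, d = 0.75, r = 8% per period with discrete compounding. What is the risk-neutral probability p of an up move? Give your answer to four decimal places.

p = 0.8250

Risk-neutral probability p = (1 + 0.08 − 0.75)/(1.15 − 0.75) = 0.3300/0.4000 = 0.8250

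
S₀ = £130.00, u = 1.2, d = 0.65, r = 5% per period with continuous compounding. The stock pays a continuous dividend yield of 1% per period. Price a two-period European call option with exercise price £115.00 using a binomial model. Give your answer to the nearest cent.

Per-period risk-free factor R = e^0.05 = 1.0513; dividend-adjusted growth = e^(0.05−0.01) = 1.0408.
Risk-neutral probability p = (1.0408 − 0.65)/(1.2 − 0.65) = 0.3908/0.5500 = 0.7106
Terminal stock prices: S_uu = 187.2, S_ud = 101.4, S_dd = 54.93
Terminal payoffs (S − K): max(72.2, 0) = 72.2, max(-13.6, 0) = 0, max(-60.07, 0) = 0
Node u (S = 156): V_u = e^(−0.05)·[0.7106·72.2000 + 0.2894·0.0000] = 48.8007
Node d (S = 84.5): V_d = e^(−0.05)·[0.7106·0.0000 + 0.2894·0.0000] = 0.0000
Node 0 (S = 130): V_0 = e^(−0.05)·[0.7106·48.8007 + 0.2894·0.0000] = 32.9849

£32.98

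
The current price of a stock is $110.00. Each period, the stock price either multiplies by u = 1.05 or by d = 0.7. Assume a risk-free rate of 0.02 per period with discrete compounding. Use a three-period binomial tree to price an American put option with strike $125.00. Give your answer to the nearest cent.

$15.00

Risk-neutral probability p = (1 + 0.02 − 0.7)/(1.05 − 0.7) = 0.3200/0.3500 = 0.9143
Terminal stock prices: S_uuu = 127.3, S_uud = 84.89, S_udd = 56.59, S_ddd = 37.73
Terminal payoffs (K − S): max(-2.339, 0) = 0, max(40.11, 0) = 40.11, max(68.41, 0) = 68.41, max(87.27, 0) = 87.27
Node uu (S = 121.3): continuation = 1/1.02·[0.9143·0.0000 + 0.0857·40.1075] = 3.3704; exercise value = 3.7250 > continuation, so V_uu = 3.7250 (exercise)
Node ud (S = 80.85): continuation = 1/1.02·[0.9143·40.1075 + 0.0857·68.4050] = 41.6990; exercise value = 44.1500 > continuation, so V_ud = 44.1500 (exercise)
Node dd (S = 53.9): continuation = 1/1.02·[0.9143·68.4050 + 0.0857·87.2700] = 68.6490; exercise value = 71.1000 > continuation, so V_dd = 71.1000 (exercise)
Node u (S = 115.5): continuation = 1/1.02·[0.9143·3.7250 + 0.0857·44.1500] = 7.0490; exercise value = 9.5000 > continuation, so V_u = 9.5000 (exercise)
Node d (S = 77): continuation = 1/1.02·[0.9143·44.1500 + 0.0857·71.1000] = 45.5490; exercise value = 48.0000 > continuation, so V_d = 48.0000 (exercise)
Node 0 (S = 110): continuation = 1/1.02·[0.9143·9.5000 + 0.0857·48.0000] = 12.5490; exercise value = 15.0000 > continuation, so V_0 = 15.0000 (exercise)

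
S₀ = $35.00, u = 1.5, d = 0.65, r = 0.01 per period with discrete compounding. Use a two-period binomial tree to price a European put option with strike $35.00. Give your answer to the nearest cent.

Risk-neutral probability p = (1 + 0.01 − 0.65)/(1.5 − 0.65) = 0.3600/0.8500 = 0.4235
Terminal stock prices: S_uu = 78.75, S_ud = 34.12, S_dd = 14.79
Terminal payoffs (K − S): max(-43.75, 0) = 0, max(0.875, 0) = 0.875, max(20.21, 0) = 20.21
Node u (S = 52.5): V_u = 1/1.01·[0.4235·0.0000 + 0.5765·0.8750] = 0.4994
Node d (S = 22.75): V_d = 1/1.01·[0.4235·0.8750 + 0.5765·20.2125] = 11.9035
Node 0 (S = 35): V_0 = 1/1.01·[0.4235·0.4994 + 0.5765·11.9035] = 7.0035

$7.00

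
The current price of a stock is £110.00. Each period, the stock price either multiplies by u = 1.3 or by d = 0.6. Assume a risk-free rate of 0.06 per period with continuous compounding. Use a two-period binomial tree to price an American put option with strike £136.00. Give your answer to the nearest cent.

£32.42

Risk-neutral probability p = (e^0.06 − 0.6)/(1.3 − 0.6) = 0.4618/0.7000 = 0.6598
Terminal stock prices: S_uu = 185.9, S_ud = 85.8, S_dd = 39.6
Terminal payoffs (K − S): max(-49.9, 0) = 0, max(50.2, 0) = 50.2, max(96.4, 0) = 96.4
Node u (S = 143): continuation = e^(−0.06)·[0.6598·0.0000 + 0.3402·50.2000] = 16.0851; exercise value = 0.0000 ≤ continuation, so V_u = 16.0851
Node d (S = 66): continuation = e^(−0.06)·[0.6598·50.2000 + 0.3402·96.4000] = 62.0800; exercise value = 70.0000 > continuation, so V_d = 70.0000 (exercise)
Node 0 (S = 110): continuation = e^(−0.06)·[0.6598·16.0851 + 0.3402·70.0000] = 32.4238; exercise value = 26.0000 ≤ continuation, so V_0 = 32.4238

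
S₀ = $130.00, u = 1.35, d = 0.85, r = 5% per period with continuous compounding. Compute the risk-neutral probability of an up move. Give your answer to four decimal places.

Risk-neutral probability p = (e^0.05 − 0.85)/(1.35 − 0.85) = 0.2013/0.5000 = 0.4025

p = 0.4025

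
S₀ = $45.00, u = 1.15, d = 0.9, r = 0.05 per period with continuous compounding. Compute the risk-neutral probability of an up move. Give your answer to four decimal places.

Risk-neutral probability p = (e^0.05 − 0.9)/(1.15 − 0.9) = 0.1513/0.2500 = 0.6051

p = 0.6051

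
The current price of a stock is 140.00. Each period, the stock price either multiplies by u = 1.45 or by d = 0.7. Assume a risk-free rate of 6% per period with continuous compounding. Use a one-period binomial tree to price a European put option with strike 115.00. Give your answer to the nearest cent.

8.29

Risk-neutral probability p = (e^0.06 − 0.7)/(1.45 − 0.7) = 0.3618/0.7500 = 0.4824
Terminal stock prices: S_u = 203, S_d = 98
Terminal payoffs (K − S): max(-88, 0) = 0, max(17, 0) = 17
Node 0 (S = 140): V_0 = e^(−0.06)·[0.4824·0.0000 + 0.5176·17.0000] = 8.2860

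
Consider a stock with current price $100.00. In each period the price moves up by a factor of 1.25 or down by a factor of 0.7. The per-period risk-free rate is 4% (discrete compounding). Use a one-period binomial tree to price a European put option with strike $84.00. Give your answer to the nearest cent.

Risk-neutral probability p = (1 + 0.04 − 0.7)/(1.25 − 0.7) = 0.3400/0.5500 = 0.6182
Terminal stock prices: S_u = 125, S_d = 70
Terminal payoffs (K − S): max(-41, 0) = 0, max(14, 0) = 14
Node 0 (S = 100): V_0 = 1/1.04·[0.6182·0.0000 + 0.3818·14.0000] = 5.1399

$5.14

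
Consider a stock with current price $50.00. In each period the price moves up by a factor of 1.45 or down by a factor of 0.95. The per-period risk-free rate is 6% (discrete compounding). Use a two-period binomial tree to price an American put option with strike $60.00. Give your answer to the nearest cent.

$10.00

Risk-neutral probability p = (1 + 0.06 − 0.95)/(1.45 − 0.95) = 0.1100/0.5000 = 0.2200
Terminal stock prices: S_uu = 105.1, S_ud = 68.88, S_dd = 45.12
Terminal payoffs (K − S): max(-45.12, 0) = 0, max(-8.875, 0) = 0, max(14.88, 0) = 14.88
Node u (S = 72.5): continuation = 1/1.06·[0.2200·0.0000 + 0.7800·0.0000] = 0.0000; exercise value = 0.0000 ≤ continuation, so V_u = 0.0000
Node d (S = 47.5): continuation = 1/1.06·[0.2200·0.0000 + 0.7800·14.8750] = 10.9458; exercise value = 12.5000 > continuation, so V_d = 12.5000 (exercise)
Node 0 (S = 50): continuation = 1/1.06·[0.2200·0.0000 + 0.7800·12.5000] = 9.1981; exercise value = 10.0000 > continuation, so V_0 = 10.0000 (exercise)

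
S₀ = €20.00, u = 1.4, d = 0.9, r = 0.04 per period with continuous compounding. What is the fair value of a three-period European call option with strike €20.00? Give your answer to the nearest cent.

€4.04

Risk-neutral probability p = (e^0.04 − 0.9)/(1.4 − 0.9) = 0.1408/0.5000 = 0.2816
Terminal stock prices: S_uuu = 54.88, S_uud = 35.28, S_udd = 22.68, S_ddd = 14.58
Terminal payoffs (S − K): max(34.88, 0) = 34.88, max(15.28, 0) = 15.28, max(2.68, 0) = 2.68, max(-5.42, 0) = 0
Node uu (S = 39.2): V_uu = e^(−0.04)·[0.2816·34.8800 + 0.7184·15.2800] = 19.9842
Node ud (S = 25.2): V_ud = e^(−0.04)·[0.2816·15.2800 + 0.7184·2.6800] = 5.9842
Node dd (S = 16.2): V_dd = e^(−0.04)·[0.2816·2.6800 + 0.7184·0.0000] = 0.7252
Node u (S = 28): V_u = e^(−0.04)·[0.2816·19.9842 + 0.7184·5.9842] = 9.5377
Node d (S = 18): V_d = e^(−0.04)·[0.2816·5.9842 + 0.7184·0.7252] = 2.1197
Node 0 (S = 20): V_0 = e^(−0.04)·[0.2816·9.5377 + 0.7184·2.1197] = 4.0437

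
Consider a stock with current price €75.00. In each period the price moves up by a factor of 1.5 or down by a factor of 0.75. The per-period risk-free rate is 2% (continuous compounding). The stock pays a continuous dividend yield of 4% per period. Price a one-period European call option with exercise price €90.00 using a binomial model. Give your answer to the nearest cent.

€6.77

Per-period risk-free factor R = e^0.02 = 1.0202; dividend-adjusted growth = e^(0.02−0.04) = 0.9802.
Risk-neutral probability p = (0.9802 − 0.75)/(1.5 − 0.75) = 0.2302/0.7500 = 0.3069
Terminal stock prices: S_u = 112.5, S_d = 56.25
Terminal payoffs (S − K): max(22.5, 0) = 22.5, max(-33.75, 0) = 0
Node 0 (S = 75): V_0 = e^(−0.02)·[0.3069·22.5000 + 0.6931·0.0000] = 6.7692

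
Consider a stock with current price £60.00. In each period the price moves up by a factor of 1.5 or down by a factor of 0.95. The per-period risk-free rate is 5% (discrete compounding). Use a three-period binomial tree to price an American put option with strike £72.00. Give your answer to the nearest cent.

£12.00

Risk-neutral probability p = (1 + 0.05 − 0.95)/(1.5 − 0.95) = 0.1000/0.5500 = 0.1818
Terminal stock prices: S_uuu = 202.5, S_uud = 128.2, S_udd = 81.22, S_ddd = 51.44
Terminal payoffs (K − S): max(-130.5, 0) = 0, max(-56.25, 0) = 0, max(-9.225, 0) = 0, max(20.56, 0) = 20.56
Node uu (S = 135): continuation = 1/1.05·[0.1818·0.0000 + 0.8182·0.0000] = 0.0000; exercise value = 0.0000 ≤ continuation, so V_uu = 0.0000
Node ud (S = 85.5): continuation = 1/1.05·[0.1818·0.0000 + 0.8182·0.0000] = 0.0000; exercise value = 0.0000 ≤ continuation, so V_ud = 0.0000
Node dd (S = 54.15): continuation = 1/1.05·[0.1818·0.0000 + 0.8182·20.5575] = 16.0188; exercise value = 17.8500 > continuation, so V_dd = 17.8500 (exercise)
Node u (S = 90): continuation = 1/1.05·[0.1818·0.0000 + 0.8182·0.0000] = 0.0000; exercise value = 0.0000 ≤ continuation, so V_u = 0.0000
Node d (S = 57): continuation = 1/1.05·[0.1818·0.0000 + 0.8182·17.8500] = 13.9091; exercise value = 15.0000 > continuation, so V_d = 15.0000 (exercise)
Node 0 (S = 60): continuation = 1/1.05·[0.1818·0.0000 + 0.8182·15.0000] = 11.6883; exercise value = 12.0000 > continuation, so V_0 = 12.0000 (exercise)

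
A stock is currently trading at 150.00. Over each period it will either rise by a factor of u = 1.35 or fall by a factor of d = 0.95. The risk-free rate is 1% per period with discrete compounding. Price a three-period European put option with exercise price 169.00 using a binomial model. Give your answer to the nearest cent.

Risk-neutral probability p = (1 + 0.01 − 0.95)/(1.35 − 0.95) = 0.0600/0.4000 = 0.1500
Terminal stock prices: S_uuu = 369.1, S_uud = 259.7, S_udd = 182.8, S_ddd = 128.6
Terminal payoffs (K − S): max(-200.1, 0) = 0, max(-90.71, 0) = 0, max(-13.76, 0) = 0, max(40.39, 0) = 40.39
Node uu (S = 273.4): V_uu = 1/1.01·[0.1500·0.0000 + 0.8500·0.0000] = 0.0000
Node ud (S = 192.4): V_ud = 1/1.01·[0.1500·0.0000 + 0.8500·0.0000] = 0.0000
Node dd (S = 135.4): V_dd = 1/1.01·[0.1500·0.0000 + 0.8500·40.3938] = 33.9947
Node u (S = 202.5): V_u = 1/1.01·[0.1500·0.0000 + 0.8500·0.0000] = 0.0000
Node d (S = 142.5): V_d = 1/1.01·[0.1500·0.0000 + 0.8500·33.9947] = 28.6094
Node 0 (S = 150): V_0 = 1/1.01·[0.1500·0.0000 + 0.8500·28.6094] = 24.0772

24.08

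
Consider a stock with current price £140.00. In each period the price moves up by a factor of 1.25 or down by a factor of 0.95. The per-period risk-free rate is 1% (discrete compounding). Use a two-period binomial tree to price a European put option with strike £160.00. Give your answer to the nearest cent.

Risk-neutral probability p = (1 + 0.01 − 0.95)/(1.25 − 0.95) = 0.0600/0.3000 = 0.2000
Terminal stock prices: S_uu = 218.8, S_ud = 166.2, S_dd = 126.3
Terminal payoffs (K − S): max(-58.75, 0) = 0, max(-6.25, 0) = 0, max(33.65, 0) = 33.65
Node u (S = 175): V_u = 1/1.01·[0.2000·0.0000 + 0.8000·0.0000] = 0.0000
Node d (S = 133): V_d = 1/1.01·[0.2000·0.0000 + 0.8000·33.6500] = 26.6535
Node 0 (S = 140): V_0 = 1/1.01·[0.2000·0.0000 + 0.8000·26.6535] = 21.1117

£21.11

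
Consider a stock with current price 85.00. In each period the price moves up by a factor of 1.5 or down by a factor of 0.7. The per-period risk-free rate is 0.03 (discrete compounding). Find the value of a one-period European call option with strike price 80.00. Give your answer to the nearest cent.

19.02

Risk-neutral probability p = (1 + 0.03 − 0.7)/(1.5 − 0.7) = 0.3300/0.8000 = 0.4125
Terminal stock prices: S_u = 127.5, S_d = 59.5
Terminal payoffs (S − K): max(47.5, 0) = 47.5, max(-20.5, 0) = 0
Node 0 (S = 85): V_0 = 1/1.03·[0.4125·47.5000 + 0.5875·0.0000] = 19.0231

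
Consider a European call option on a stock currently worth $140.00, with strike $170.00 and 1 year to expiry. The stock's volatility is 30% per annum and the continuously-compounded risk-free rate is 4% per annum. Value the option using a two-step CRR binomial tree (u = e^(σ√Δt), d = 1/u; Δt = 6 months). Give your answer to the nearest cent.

CRR parameters: u = e^(σ√Δt) = e^(0.3·√0.5) = 1.2363, d = 1/u = 0.8089
Per-period rate: rΔt = 0.04·0.5 = 0.02, so R = e^0.02 = 1.0202
Risk-neutral probability p = (e^0.02 − 0.8089)/(1.2363 − 0.8089) = 0.2113/0.4275 = 0.4944
Terminal stock prices: S_uu = 214, S_ud = 140, S_dd = 91.6
Terminal payoffs (S − K): max(43.99, 0) = 43.99, max(-30, 0) = 0, max(-78.4, 0) = 0
Node u (S = 173.1): V_u = e^(−0.02)·[0.4944·43.9851 + 0.5056·0.0000] = 21.3167
Node d (S = 113.2): V_d = e^(−0.02)·[0.4944·0.0000 + 0.5056·0.0000] = 0.0000
Node 0 (S = 140): V_0 = e^(−0.02)·[0.4944·21.3167 + 0.5056·0.0000] = 10.3308

$10.33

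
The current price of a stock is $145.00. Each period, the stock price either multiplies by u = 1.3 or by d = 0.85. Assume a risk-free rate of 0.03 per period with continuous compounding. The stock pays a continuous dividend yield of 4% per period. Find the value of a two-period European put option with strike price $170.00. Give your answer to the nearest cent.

Per-period risk-free factor R = e^0.03 = 1.0305; dividend-adjusted growth = e^(0.03−0.04) = 0.9900.
Risk-neutral probability p = (0.9900 − 0.85)/(1.3 − 0.85) = 0.1400/0.4500 = 0.3112
Terminal stock prices: S_uu = 245.1, S_ud = 160.2, S_dd = 104.8
Terminal payoffs (K − S): max(-75.05, 0) = 0, max(9.775, 0) = 9.775, max(65.24, 0) = 65.24
Node u (S = 188.5): V_u = e^(−0.03)·[0.3112·0.0000 + 0.6888·9.7750] = 6.5338
Node d (S = 123.2): V_d = e^(−0.03)·[0.3112·9.7750 + 0.6888·65.2375] = 46.5584
Node 0 (S = 145): V_0 = e^(−0.03)·[0.3112·6.5338 + 0.6888·46.5584] = 33.0940

$33.09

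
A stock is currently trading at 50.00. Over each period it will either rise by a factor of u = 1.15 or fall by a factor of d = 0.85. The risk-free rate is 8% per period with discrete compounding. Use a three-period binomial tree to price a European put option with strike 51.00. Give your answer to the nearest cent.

1.14

Risk-neutral probability p = (1 + 0.08 − 0.85)/(1.15 − 0.85) = 0.2300/0.3000 = 0.7667
Terminal stock prices: S_uuu = 76.04, S_uud = 56.21, S_udd = 41.54, S_ddd = 30.71
Terminal payoffs (K − S): max(-25.04, 0) = 0, max(-5.206, 0) = 0, max(9.456, 0) = 9.456, max(20.29, 0) = 20.29
Node uu (S = 66.12): V_uu = 1/1.08·[0.7667·0.0000 + 0.2333·0.0000] = 0.0000
Node ud (S = 48.87): V_ud = 1/1.08·[0.7667·0.0000 + 0.2333·9.4563] = 2.0430
Node dd (S = 36.12): V_dd = 1/1.08·[0.7667·9.4563 + 0.2333·20.2938] = 11.0972
Node u (S = 57.5): V_u = 1/1.08·[0.7667·0.0000 + 0.2333·2.0430] = 0.4414
Node d (S = 42.5): V_d = 1/1.08·[0.7667·2.0430 + 0.2333·11.0972] = 3.8478
Node 0 (S = 50): V_0 = 1/1.08·[0.7667·0.4414 + 0.2333·3.8478] = 1.1447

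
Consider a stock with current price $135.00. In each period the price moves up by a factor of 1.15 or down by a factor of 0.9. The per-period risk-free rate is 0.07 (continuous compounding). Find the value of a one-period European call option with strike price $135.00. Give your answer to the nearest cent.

$13.03

Risk-neutral probability p = (e^0.07 − 0.9)/(1.15 − 0.9) = 0.1725/0.2500 = 0.6900
Terminal stock prices: S_u = 155.2, S_d = 121.5
Terminal payoffs (S − K): max(20.25, 0) = 20.25, max(-13.5, 0) = 0
Node 0 (S = 135): V_0 = e^(−0.07)·[0.6900·20.2500 + 0.3100·0.0000] = 13.0285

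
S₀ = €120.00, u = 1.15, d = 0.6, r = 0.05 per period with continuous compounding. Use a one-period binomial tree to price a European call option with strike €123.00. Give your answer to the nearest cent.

Risk-neutral probability p = (e^0.05 − 0.6)/(1.15 − 0.6) = 0.4513/0.5500 = 0.8205
Terminal stock prices: S_u = 138, S_d = 72
Terminal payoffs (S − K): max(15, 0) = 15, max(-51, 0) = 0
Node 0 (S = 120): V_0 = e^(−0.05)·[0.8205·15.0000 + 0.1795·0.0000] = 11.7072

€11.71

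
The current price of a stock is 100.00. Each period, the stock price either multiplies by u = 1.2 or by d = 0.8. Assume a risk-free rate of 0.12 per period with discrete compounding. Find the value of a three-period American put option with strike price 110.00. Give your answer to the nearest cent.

Risk-neutral probability p = (1 + 0.12 − 0.8)/(1.2 − 0.8) = 0.3200/0.4000 = 0.8000
Terminal stock prices: S_uuu = 172.8, S_uud = 115.2, S_udd = 76.8, S_ddd = 51.2
Terminal payoffs (K − S): max(-62.8, 0) = 0, max(-5.2, 0) = 0, max(33.2, 0) = 33.2, max(58.8, 0) = 58.8
Node uu (S = 144): continuation = 1/1.12·[0.8000·0.0000 + 0.2000·0.0000] = 0.0000; exercise value = 0.0000 ≤ continuation, so V_uu = 0.0000
Node ud (S = 96): continuation = 1/1.12·[0.8000·0.0000 + 0.2000·33.2000] = 5.9286; exercise value = 14.0000 > continuation, so V_ud = 14.0000 (exercise)
Node dd (S = 64): continuation = 1/1.12·[0.8000·33.2000 + 0.2000·58.8000] = 34.2143; exercise value = 46.0000 > continuation, so V_dd = 46.0000 (exercise)
Node u (S = 120): continuation = 1/1.12·[0.8000·0.0000 + 0.2000·14.0000] = 2.5000; exercise value = 0.0000 ≤ continuation, so V_u = 2.5000
Node d (S = 80): continuation = 1/1.12·[0.8000·14.0000 + 0.2000·46.0000] = 18.2143; exercise value = 30.0000 > continuation, so V_d = 30.0000 (exercise)
Node 0 (S = 100): continuation = 1/1.12·[0.8000·2.5000 + 0.2000·30.0000] = 7.1429; exercise value = 10.0000 > continuation, so V_0 = 10.0000 (exercise)

10.00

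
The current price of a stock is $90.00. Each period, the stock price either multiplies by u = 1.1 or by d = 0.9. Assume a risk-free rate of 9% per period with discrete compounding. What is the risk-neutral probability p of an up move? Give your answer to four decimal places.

p = 0.9500

Risk-neutral probability p = (1 + 0.09 − 0.9)/(1.1 − 0.9) = 0.1900/0.2000 = 0.9500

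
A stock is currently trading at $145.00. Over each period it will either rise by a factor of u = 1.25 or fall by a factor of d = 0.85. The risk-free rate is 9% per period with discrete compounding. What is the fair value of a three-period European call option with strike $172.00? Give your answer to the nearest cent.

$25.41

Risk-neutral probability p = (1 + 0.09 − 0.85)/(1.25 − 0.85) = 0.2400/0.4000 = 0.6000
Terminal stock prices: S_uuu = 283.2, S_uud = 192.6, S_udd = 131, S_ddd = 89.05
Terminal payoffs (S − K): max(111.2, 0) = 111.2, max(20.58, 0) = 20.58, max(-41.05, 0) = 0, max(-82.95, 0) = 0
Node uu (S = 226.6): V_uu = 1/1.09·[0.6000·111.2031 + 0.4000·20.5781] = 68.7643
Node ud (S = 154.1): V_ud = 1/1.09·[0.6000·20.5781 + 0.4000·0.0000] = 11.3274
Node dd (S = 104.8): V_dd = 1/1.09·[0.6000·0.0000 + 0.4000·0.0000] = 0.0000
Node u (S = 181.2): V_u = 1/1.09·[0.6000·68.7643 + 0.4000·11.3274] = 42.0088
Node d (S = 123.2): V_d = 1/1.09·[0.6000·11.3274 + 0.4000·0.0000] = 6.2353
Node 0 (S = 145): V_0 = 1/1.09·[0.6000·42.0088 + 0.4000·6.2353] = 25.4123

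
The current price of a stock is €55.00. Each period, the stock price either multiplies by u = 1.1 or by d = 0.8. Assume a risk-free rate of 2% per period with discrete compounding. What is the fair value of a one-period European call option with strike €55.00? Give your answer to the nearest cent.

Risk-neutral probability p = (1 + 0.02 − 0.8)/(1.1 − 0.8) = 0.2200/0.3000 = 0.7333
Terminal stock prices: S_u = 60.5, S_d = 44
Terminal payoffs (S − K): max(5.5, 0) = 5.5, max(-11, 0) = 0
Node 0 (S = 55): V_0 = 1/1.02·[0.7333·5.5000 + 0.2667·0.0000] = 3.9542

€3.95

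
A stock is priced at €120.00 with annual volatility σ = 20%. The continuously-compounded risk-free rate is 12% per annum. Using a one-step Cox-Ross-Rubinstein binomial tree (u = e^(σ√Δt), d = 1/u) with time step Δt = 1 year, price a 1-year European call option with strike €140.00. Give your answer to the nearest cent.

CRR parameters: u = e^(σ√Δt) = e^(0.2·√1) = 1.2214, d = 1/u = 0.8187
Per-period rate: rΔt = 0.12·1 = 0.12, so R = e^0.12 = 1.1275
Risk-neutral probability p = (e^0.12 − 0.8187)/(1.2214 − 0.8187) = 0.3088/0.4027 = 0.7668
Terminal stock prices: S_u = 146.6, S_d = 98.25
Terminal payoffs (S − K): max(6.568, 0) = 6.568, max(-41.75, 0) = 0
Node 0 (S = 120): V_0 = e^(−0.12)·[0.7668·6.5683 + 0.2332·0.0000] = 4.4670

€4.47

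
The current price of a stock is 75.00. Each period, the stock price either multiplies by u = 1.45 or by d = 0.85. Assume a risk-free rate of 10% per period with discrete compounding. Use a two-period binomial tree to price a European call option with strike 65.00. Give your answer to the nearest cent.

24.32

Risk-neutral probability p = (1 + 0.1 − 0.85)/(1.45 − 0.85) = 0.2500/0.6000 = 0.4167
Terminal stock prices: S_uu = 157.7, S_ud = 92.44, S_dd = 54.19
Terminal payoffs (S − K): max(92.69, 0) = 92.69, max(27.44, 0) = 27.44, max(-10.81, 0) = 0
Node u (S = 108.8): V_u = 1/1.1·[0.4167·92.6875 + 0.5833·27.4375] = 49.6591
Node d (S = 63.75): V_d = 1/1.1·[0.4167·27.4375 + 0.5833·0.0000] = 10.3930
Node 0 (S = 75): V_0 = 1/1.1·[0.4167·49.6591 + 0.5833·10.3930] = 24.3217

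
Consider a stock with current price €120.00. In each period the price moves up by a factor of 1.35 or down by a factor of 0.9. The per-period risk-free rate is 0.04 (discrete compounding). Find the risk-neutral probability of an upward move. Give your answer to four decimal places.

p = 0.3111

Risk-neutral probability p = (1 + 0.04 − 0.9)/(1.35 − 0.9) = 0.1400/0.4500 = 0.3111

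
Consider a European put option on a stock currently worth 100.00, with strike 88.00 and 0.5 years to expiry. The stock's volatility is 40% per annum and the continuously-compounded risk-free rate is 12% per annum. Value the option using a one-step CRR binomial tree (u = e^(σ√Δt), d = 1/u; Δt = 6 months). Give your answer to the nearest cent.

CRR parameters: u = e^(σ√Δt) = e^(0.4·√0.5) = 1.3269, d = 1/u = 0.7536
Per-period rate: rΔt = 0.12·0.5 = 0.06, so R = e^0.06 = 1.0618
Risk-neutral probability p = (e^0.06 − 0.7536)/(1.3269 − 0.7536) = 0.3082/0.5733 = 0.5376
Terminal stock prices: S_u = 132.7, S_d = 75.36
Terminal payoffs (K − S): max(-44.69, 0) = 0, max(12.64, 0) = 12.64
Node 0 (S = 100): V_0 = e^(−0.06)·[0.5376·0.0000 + 0.4624·12.6362] = 5.5024

5.50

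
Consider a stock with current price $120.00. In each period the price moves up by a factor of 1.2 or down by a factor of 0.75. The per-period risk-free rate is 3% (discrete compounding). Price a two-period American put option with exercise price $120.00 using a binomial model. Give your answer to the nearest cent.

$13.66

Risk-neutral probability p = (1 + 0.03 − 0.75)/(1.2 − 0.75) = 0.2800/0.4500 = 0.6222
Terminal stock prices: S_uu = 172.8, S_ud = 108, S_dd = 67.5
Terminal payoffs (K − S): max(-52.8, 0) = 0, max(12, 0) = 12, max(52.5, 0) = 52.5
Node u (S = 144): continuation = 1/1.03·[0.6222·0.0000 + 0.3778·12.0000] = 4.4013; exercise value = 0.0000 ≤ continuation, so V_u = 4.4013
Node d (S = 90): continuation = 1/1.03·[0.6222·12.0000 + 0.3778·52.5000] = 26.5049; exercise value = 30.0000 > continuation, so V_d = 30.0000 (exercise)
Node 0 (S = 120): continuation = 1/1.03·[0.6222·4.4013 + 0.3778·30.0000] = 13.6621; exercise value = 0.0000 ≤ continuation, so V_0 = 13.6621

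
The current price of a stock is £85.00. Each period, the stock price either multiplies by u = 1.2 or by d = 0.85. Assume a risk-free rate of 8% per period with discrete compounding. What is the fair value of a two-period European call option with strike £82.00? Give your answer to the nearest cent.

£16.77

Risk-neutral probability p = (1 + 0.08 − 0.85)/(1.2 − 0.85) = 0.2300/0.3500 = 0.6571
Terminal stock prices: S_uu = 122.4, S_ud = 86.7, S_dd = 61.41
Terminal payoffs (S − K): max(40.4, 0) = 40.4, max(4.7, 0) = 4.7, max(-20.59, 0) = 0
Node u (S = 102): V_u = 1/1.08·[0.6571·40.4000 + 0.3429·4.7000] = 26.0741
Node d (S = 72.25): V_d = 1/1.08·[0.6571·4.7000 + 0.3429·0.0000] = 2.8598
Node 0 (S = 85): V_0 = 1/1.08·[0.6571·26.0741 + 0.3429·2.8598] = 16.7730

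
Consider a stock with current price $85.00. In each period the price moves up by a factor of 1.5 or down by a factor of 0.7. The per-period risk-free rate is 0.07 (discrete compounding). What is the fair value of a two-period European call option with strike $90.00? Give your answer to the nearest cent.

$18.92

Risk-neutral probability p = (1 + 0.07 − 0.7)/(1.5 − 0.7) = 0.3700/0.8000 = 0.4625
Terminal stock prices: S_uu = 191.2, S_ud = 89.25, S_dd = 41.65
Terminal payoffs (S − K): max(101.2, 0) = 101.2, max(-0.75, 0) = 0, max(-48.35, 0) = 0
Node u (S = 127.5): V_u = 1/1.07·[0.4625·101.2500 + 0.5375·0.0000] = 43.7646
Node d (S = 59.5): V_d = 1/1.07·[0.4625·0.0000 + 0.5375·0.0000] = 0.0000
Node 0 (S = 85): V_0 = 1/1.07·[0.4625·43.7646 + 0.5375·0.0000] = 18.9169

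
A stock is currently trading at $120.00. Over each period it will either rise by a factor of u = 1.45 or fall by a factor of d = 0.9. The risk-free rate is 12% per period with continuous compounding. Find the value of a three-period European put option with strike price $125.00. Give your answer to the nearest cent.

$5.28

Risk-neutral probability p = (e^0.12 − 0.9)/(1.45 − 0.9) = 0.2275/0.5500 = 0.4136
Terminal stock prices: S_uuu = 365.8, S_uud = 227.1, S_udd = 140.9, S_ddd = 87.48
Terminal payoffs (K − S): max(-240.8, 0) = 0, max(-102.1, 0) = 0, max(-15.94, 0) = 0, max(37.52, 0) = 37.52
Node uu (S = 252.3): V_uu = e^(−0.12)·[0.4136·0.0000 + 0.5864·0.0000] = 0.0000
Node ud (S = 156.6): V_ud = e^(−0.12)·[0.4136·0.0000 + 0.5864·0.0000] = 0.0000
Node dd (S = 97.2): V_dd = e^(−0.12)·[0.4136·0.0000 + 0.5864·37.5200] = 19.5128
Node u (S = 174): V_u = e^(−0.12)·[0.4136·0.0000 + 0.5864·0.0000] = 0.0000
Node d (S = 108): V_d = e^(−0.12)·[0.4136·0.0000 + 0.5864·19.5128] = 10.1479
Node 0 (S = 120): V_0 = e^(−0.12)·[0.4136·0.0000 + 0.5864·10.1479] = 5.2775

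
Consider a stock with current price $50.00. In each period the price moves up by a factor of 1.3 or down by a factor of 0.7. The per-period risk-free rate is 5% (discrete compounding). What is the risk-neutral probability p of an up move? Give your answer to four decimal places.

p = 0.5833

Risk-neutral probability p = (1 + 0.05 − 0.7)/(1.3 − 0.7) = 0.3500/0.6000 = 0.5833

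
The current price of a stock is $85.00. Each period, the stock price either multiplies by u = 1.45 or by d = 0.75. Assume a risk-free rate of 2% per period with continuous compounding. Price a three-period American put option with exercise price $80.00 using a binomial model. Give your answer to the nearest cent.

Risk-neutral probability p = (e^0.02 − 0.75)/(1.45 − 0.75) = 0.2702/0.7000 = 0.3860
Terminal stock prices: S_uuu = 259.1, S_uud = 134, S_udd = 69.33, S_ddd = 35.86
Terminal payoffs (K − S): max(-179.1, 0) = 0, max(-54.03, 0) = 0, max(10.67, 0) = 10.67, max(44.14, 0) = 44.14
Node uu (S = 178.7): continuation = e^(−0.02)·[0.3860·0.0000 + 0.6140·0.0000] = 0.0000; exercise value = 0.0000 ≤ continuation, so V_uu = 0.0000
Node ud (S = 92.44): continuation = e^(−0.02)·[0.3860·0.0000 + 0.6140·10.6719] = 6.4228; exercise value = 0.0000 ≤ continuation, so V_ud = 6.4228
Node dd (S = 47.81): continuation = e^(−0.02)·[0.3860·10.6719 + 0.6140·44.1406] = 30.6034; exercise value = 32.1875 > continuation, so V_dd = 32.1875 (exercise)
Node u (S = 123.2): continuation = e^(−0.02)·[0.3860·0.0000 + 0.6140·6.4228] = 3.8655; exercise value = 0.0000 ≤ continuation, so V_u = 3.8655
Node d (S = 63.75): continuation = e^(−0.02)·[0.3860·6.4228 + 0.6140·32.1875] = 21.8018; exercise value = 16.2500 ≤ continuation, so V_d = 21.8018
Node 0 (S = 85): continuation = e^(−0.02)·[0.3860·3.8655 + 0.6140·21.8018] = 14.5838; exercise value = 0.0000 ≤ continuation, so V_0 = 14.5838

$14.58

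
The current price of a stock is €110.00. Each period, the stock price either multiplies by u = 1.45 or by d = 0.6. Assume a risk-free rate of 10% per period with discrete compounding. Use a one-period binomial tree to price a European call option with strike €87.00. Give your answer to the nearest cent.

€38.77

Risk-neutral probability p = (1 + 0.1 − 0.6)/(1.45 − 0.6) = 0.5000/0.8500 = 0.5882
Terminal stock prices: S_u = 159.5, S_d = 66
Terminal payoffs (S − K): max(72.5, 0) = 72.5, max(-21, 0) = 0
Node 0 (S = 110): V_0 = 1/1.1·[0.5882·72.5000 + 0.4118·0.0000] = 38.7701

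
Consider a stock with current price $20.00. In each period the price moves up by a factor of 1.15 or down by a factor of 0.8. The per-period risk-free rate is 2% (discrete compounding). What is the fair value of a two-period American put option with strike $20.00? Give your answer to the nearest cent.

Risk-neutral probability p = (1 + 0.02 − 0.8)/(1.15 − 0.8) = 0.2200/0.3500 = 0.6286
Terminal stock prices: S_uu = 26.45, S_ud = 18.4, S_dd = 12.8
Terminal payoffs (K − S): max(-6.45, 0) = 0, max(1.6, 0) = 1.6, max(7.2, 0) = 7.2
Node u (S = 23): continuation = 1/1.02·[0.6286·0.0000 + 0.3714·1.6000] = 0.5826; exercise value = 0.0000 ≤ continuation, so V_u = 0.5826
Node d (S = 16): continuation = 1/1.02·[0.6286·1.6000 + 0.3714·7.2000] = 3.6078; exercise value = 4.0000 > continuation, so V_d = 4.0000 (exercise)
Node 0 (S = 20): continuation = 1/1.02·[0.6286·0.5826 + 0.3714·4.0000] = 1.8156; exercise value = 0.0000 ≤ continuation, so V_0 = 1.8156

$1.82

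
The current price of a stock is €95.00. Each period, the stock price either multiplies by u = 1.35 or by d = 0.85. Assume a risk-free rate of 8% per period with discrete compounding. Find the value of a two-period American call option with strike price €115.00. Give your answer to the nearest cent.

€10.55

Risk-neutral probability p = (1 + 0.08 − 0.85)/(1.35 − 0.85) = 0.2300/0.5000 = 0.4600
Terminal stock prices: S_uu = 173.1, S_ud = 109, S_dd = 68.64
Terminal payoffs (S − K): max(58.14, 0) = 58.14, max(-5.987, 0) = 0, max(-46.36, 0) = 0
Node u (S = 128.2): continuation = 1/1.08·[0.4600·58.1375 + 0.5400·0.0000] = 24.7623; exercise value = 13.2500 ≤ continuation, so V_u = 24.7623
Node d (S = 80.75): continuation = 1/1.08·[0.4600·0.0000 + 0.5400·0.0000] = 0.0000; exercise value = 0.0000 ≤ continuation, so V_d = 0.0000
Node 0 (S = 95): continuation = 1/1.08·[0.4600·24.7623 + 0.5400·0.0000] = 10.5469; exercise value = 0.0000 ≤ continuation, so V_0 = 10.5469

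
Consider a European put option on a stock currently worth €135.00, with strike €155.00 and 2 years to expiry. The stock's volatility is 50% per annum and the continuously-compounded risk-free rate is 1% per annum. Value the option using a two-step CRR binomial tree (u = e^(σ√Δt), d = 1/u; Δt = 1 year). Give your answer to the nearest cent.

€48.08

CRR parameters: u = e^(σ√Δt) = e^(0.5·√1) = 1.6487, d = 1/u = 0.6065
Per-period rate: rΔt = 0.01·1 = 0.01, so R = e^0.01 = 1.0101
Risk-neutral probability p = (e^0.01 − 0.6065)/(1.6487 − 0.6065) = 0.4035/1.0422 = 0.3872
Terminal stock prices: S_uu = 367, S_ud = 135, S_dd = 49.66
Terminal payoffs (K − S): max(-212, 0) = 0, max(20, 0) = 20, max(105.3, 0) = 105.3
Node u (S = 222.6): V_u = e^(−0.01)·[0.3872·0.0000 + 0.6128·20.0000] = 12.1344
Node d (S = 81.88): V_d = e^(−0.01)·[0.3872·20.0000 + 0.6128·105.3363] = 71.5761
Node 0 (S = 135): V_0 = e^(−0.01)·[0.3872·12.1344 + 0.6128·71.5761] = 48.0780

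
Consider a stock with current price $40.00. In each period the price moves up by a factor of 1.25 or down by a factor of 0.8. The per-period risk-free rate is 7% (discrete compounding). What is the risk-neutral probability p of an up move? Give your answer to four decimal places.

Risk-neutral probability p = (1 + 0.07 − 0.8)/(1.25 − 0.8) = 0.2700/0.4500 = 0.6000

p = 0.6000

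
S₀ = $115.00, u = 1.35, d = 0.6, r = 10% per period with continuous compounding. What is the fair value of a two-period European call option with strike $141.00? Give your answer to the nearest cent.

$25.48

Risk-neutral probability p = (e^0.1 − 0.6)/(1.35 − 0.6) = 0.5052/0.7500 = 0.6736
Terminal stock prices: S_uu = 209.6, S_ud = 93.15, S_dd = 41.4
Terminal payoffs (S − K): max(68.59, 0) = 68.59, max(-47.85, 0) = 0, max(-99.6, 0) = 0
Node u (S = 155.2): V_u = e^(−0.1)·[0.6736·68.5875 + 0.3264·0.0000] = 41.8016
Node d (S = 69): V_d = e^(−0.1)·[0.6736·0.0000 + 0.3264·0.0000] = 0.0000
Node 0 (S = 115): V_0 = e^(−0.1)·[0.6736·41.8016 + 0.3264·0.0000] = 25.4765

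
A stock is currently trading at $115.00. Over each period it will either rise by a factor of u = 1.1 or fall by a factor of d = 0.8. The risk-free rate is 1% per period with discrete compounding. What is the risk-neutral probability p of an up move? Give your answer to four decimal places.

p = 0.7000

Risk-neutral probability p = (1 + 0.01 − 0.8)/(1.1 − 0.8) = 0.2100/0.3000 = 0.7000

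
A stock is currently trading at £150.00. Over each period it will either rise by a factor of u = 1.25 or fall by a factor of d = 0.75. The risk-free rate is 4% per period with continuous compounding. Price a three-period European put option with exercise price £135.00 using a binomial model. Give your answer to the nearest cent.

£12.66

Risk-neutral probability p = (e^0.04 − 0.75)/(1.25 − 0.75) = 0.2908/0.5000 = 0.5816
Terminal stock prices: S_uuu = 293, S_uud = 175.8, S_udd = 105.5, S_ddd = 63.28
Terminal payoffs (K − S): max(-158, 0) = 0, max(-40.78, 0) = 0, max(29.53, 0) = 29.53, max(71.72, 0) = 71.72
Node uu (S = 234.4): V_uu = e^(−0.04)·[0.5816·0.0000 + 0.4184·0.0000] = 0.0000
Node ud (S = 140.6): V_ud = e^(−0.04)·[0.5816·0.0000 + 0.4184·29.5312] = 11.8708
Node dd (S = 84.38): V_dd = e^(−0.04)·[0.5816·29.5312 + 0.4184·71.7188] = 45.3316
Node u (S = 187.5): V_u = e^(−0.04)·[0.5816·0.0000 + 0.4184·11.8708] = 4.7717
Node d (S = 112.5): V_d = e^(−0.04)·[0.5816·11.8708 + 0.4184·45.3316] = 24.8557
Node 0 (S = 150): V_0 = e^(−0.04)·[0.5816·4.7717 + 0.4184·24.8557] = 12.6579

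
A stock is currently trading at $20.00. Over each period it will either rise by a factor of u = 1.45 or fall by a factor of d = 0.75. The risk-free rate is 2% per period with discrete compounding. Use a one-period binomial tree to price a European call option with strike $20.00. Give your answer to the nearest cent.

Risk-neutral probability p = (1 + 0.02 − 0.75)/(1.45 − 0.75) = 0.2700/0.7000 = 0.3857
Terminal stock prices: S_u = 29, S_d = 15
Terminal payoffs (S − K): max(9, 0) = 9, max(-5, 0) = 0
Node 0 (S = 20): V_0 = 1/1.02·[0.3857·9.0000 + 0.6143·0.0000] = 3.4034

$3.40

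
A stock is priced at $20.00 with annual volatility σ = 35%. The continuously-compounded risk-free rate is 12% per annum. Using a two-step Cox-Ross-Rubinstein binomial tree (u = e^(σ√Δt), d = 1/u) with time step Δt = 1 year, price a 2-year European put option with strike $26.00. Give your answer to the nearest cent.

CRR parameters: u = e^(σ√Δt) = e^(0.35·√1) = 1.4191, d = 1/u = 0.7047
Per-period rate: rΔt = 0.12·1 = 0.12, so R = e^0.12 = 1.1275
Risk-neutral probability p = (e^0.12 − 0.7047)/(1.4191 − 0.7047) = 0.4228/0.7144 = 0.5919
Terminal stock prices: S_uu = 40.28, S_ud = 20, S_dd = 9.932
Terminal payoffs (K − S): max(-14.28, 0) = 0, max(6, 0) = 6, max(16.07, 0) = 16.07
Node u (S = 28.38): V_u = e^(−0.12)·[0.5919·0.0000 + 0.4081·6.0000] = 2.1720
Node d (S = 14.09): V_d = e^(−0.12)·[0.5919·6.0000 + 0.4081·16.0683] = 8.9662
Node 0 (S = 20): V_0 = e^(−0.12)·[0.5919·2.1720 + 0.4081·8.9662] = 4.3858

$4.39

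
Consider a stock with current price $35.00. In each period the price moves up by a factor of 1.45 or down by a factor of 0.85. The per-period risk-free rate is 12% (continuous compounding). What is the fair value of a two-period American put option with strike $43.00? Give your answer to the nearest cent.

Risk-neutral probability p = (e^0.12 − 0.85)/(1.45 − 0.85) = 0.2775/0.6000 = 0.4625
Terminal stock prices: S_uu = 73.59, S_ud = 43.14, S_dd = 25.29
Terminal payoffs (K − S): max(-30.59, 0) = 0, max(-0.1375, 0) = 0, max(17.71, 0) = 17.71
Node u (S = 50.75): continuation = e^(−0.12)·[0.4625·0.0000 + 0.5375·0.0000] = 0.0000; exercise value = 0.0000 ≤ continuation, so V_u = 0.0000
Node d (S = 29.75): continuation = e^(−0.12)·[0.4625·0.0000 + 0.5375·17.7125] = 8.4440; exercise value = 13.2500 > continuation, so V_d = 13.2500 (exercise)
Node 0 (S = 35): continuation = e^(−0.12)·[0.4625·0.0000 + 0.5375·13.2500] = 6.3166; exercise value = 8.0000 > continuation, so V_0 = 8.0000 (exercise)

$8.00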